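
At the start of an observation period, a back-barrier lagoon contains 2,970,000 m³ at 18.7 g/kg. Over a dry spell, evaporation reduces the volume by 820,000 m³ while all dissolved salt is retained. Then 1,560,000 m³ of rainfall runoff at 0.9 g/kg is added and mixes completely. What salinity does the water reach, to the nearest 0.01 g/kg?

15.35 g/kg

After evaporation: salt = 2,970,000×18.7 = 55,539,000; volume = 2,970,000 − 820,000 = 2,150,000 m³
After mixing: salt = 55,539,000 + 1,560,000×0.9 = 56,943,000; volume = 2,150,000 + 1,560,000 = 3,710,000 m³
S = 56,943,000 / 3,710,000 = 15.3485 g/kg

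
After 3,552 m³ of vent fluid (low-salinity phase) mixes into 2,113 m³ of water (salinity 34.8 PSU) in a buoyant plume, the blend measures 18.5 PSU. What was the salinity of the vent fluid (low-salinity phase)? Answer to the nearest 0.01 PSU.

8.80 PSU

Salt balance: 2,113×34.8 + 3,552×S = 5,665×18.5
73,532.4 + 3,552·S = 104,802.5
S = (104,802.5 − 73,532.4) / 3,552 = 8.8035 PSU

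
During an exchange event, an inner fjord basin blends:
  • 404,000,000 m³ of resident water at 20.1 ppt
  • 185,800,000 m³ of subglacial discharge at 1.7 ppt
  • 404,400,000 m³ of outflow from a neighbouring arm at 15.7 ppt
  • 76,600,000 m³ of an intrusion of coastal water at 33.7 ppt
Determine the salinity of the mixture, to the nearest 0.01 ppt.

Weighted by volume,
salt = 404,000,000×20.1 + 185,800,000×1.7 + 404,400,000×15.7 + 76,600,000×33.7 = 8,120,400,000 + 315,860,000 + 6,349,080,000 + 2,581,420,000 = 17,366,760,000
volume = 404,000,000 + 185,800,000 + 404,400,000 + 76,600,000 = 1,070,800,000 m³
S = 17,366,760,000 / 1,070,800,000 = 16.2185 ppt

16.22 ppt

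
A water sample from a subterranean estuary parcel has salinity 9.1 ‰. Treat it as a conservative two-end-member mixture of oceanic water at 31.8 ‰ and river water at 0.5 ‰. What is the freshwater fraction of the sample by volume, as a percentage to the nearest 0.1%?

72.5%

Let f be the freshwater fraction. Salt balance per unit volume:
f×0.5 + (1−f)×31.8 = 9.1
f = (31.8 − 9.1) / (31.8 − 0.5) = 22.7/31.3 = 0.7252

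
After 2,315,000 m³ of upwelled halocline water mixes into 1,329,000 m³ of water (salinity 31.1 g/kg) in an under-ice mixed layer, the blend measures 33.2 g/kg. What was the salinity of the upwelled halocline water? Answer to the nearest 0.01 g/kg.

Salt balance: 1,329,000×31.1 + 2,315,000×S = 3,644,000×33.2
41,331,900 + 2,315,000·S = 120,980,800
S = (120,980,800 − 41,331,900) / 2,315,000 = 34.4056 g/kg

34.41 g/kg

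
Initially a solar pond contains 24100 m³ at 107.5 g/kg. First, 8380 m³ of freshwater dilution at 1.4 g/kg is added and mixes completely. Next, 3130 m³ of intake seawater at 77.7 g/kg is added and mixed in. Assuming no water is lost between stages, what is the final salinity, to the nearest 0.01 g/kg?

Weighted by volume,
Initial salt = 24,100×107.5 = 2,590,750
After stage 1: salt = 2,590,750 + 8,380×1.4 = 2,602,482; volume = 32,480 m³; S = 80.126 g/kg
After stage 2: salt = 2,602,482 + 3,130×77.7 = 2,845,683; volume = 35,610 m³
S = 2,845,683 / 35,610 = 79.9125 g/kg

79.91 g/kg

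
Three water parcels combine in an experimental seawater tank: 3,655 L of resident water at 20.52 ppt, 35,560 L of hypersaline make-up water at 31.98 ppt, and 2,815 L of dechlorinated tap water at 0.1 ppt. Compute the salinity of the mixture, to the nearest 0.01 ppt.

Conserving salt mass:
salt = 3,655×20.52 + 35,560×31.98 + 2,815×0.1 = 75,000.6 + 1,137,208.8 + 281.5 = 1,212,490.9
volume = 3,655 + 35,560 + 2,815 = 42,030 L
S = 1,212,490.9 / 42,030 = 28.8482 ppt

28.85 ppt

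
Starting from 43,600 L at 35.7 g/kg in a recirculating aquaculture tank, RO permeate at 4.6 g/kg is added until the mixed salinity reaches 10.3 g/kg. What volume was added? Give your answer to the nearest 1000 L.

Salt balance: 43,600×35.7 + V×4.6 = (43,600+V)×10.3
1,556,520 + 4.6V = 449,080 + 10.3V
1,107,440 = 5.7V
V = 194,287.72 L

194000 L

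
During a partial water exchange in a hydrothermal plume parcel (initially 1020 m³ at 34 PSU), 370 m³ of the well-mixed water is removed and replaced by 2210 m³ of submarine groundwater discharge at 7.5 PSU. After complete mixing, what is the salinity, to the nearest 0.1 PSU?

Remaining after removal: 650 m³ at 34 PSU (salt = 22,100)
After addition: salt = 22,100 + 2,210×7.5 = 38,675; volume = 2,860 m³
S = 38,675 / 2,860 = 13.5227 PSU

13.5 PSU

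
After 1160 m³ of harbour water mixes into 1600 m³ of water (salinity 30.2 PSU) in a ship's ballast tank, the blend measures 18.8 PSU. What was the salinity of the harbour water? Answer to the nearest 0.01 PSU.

Salt balance: 1,600×30.2 + 1,160×S = 2,760×18.8
48,320 + 1,160·S = 51,888
S = (51,888 − 48,320) / 1,160 = 3.0759 PSU

3.08 PSU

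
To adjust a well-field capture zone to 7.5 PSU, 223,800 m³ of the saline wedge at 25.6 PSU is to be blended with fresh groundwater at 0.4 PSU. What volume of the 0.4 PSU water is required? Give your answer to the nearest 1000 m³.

571000 m³

Salt balance: 223,800×25.6 + V×0.4 = (223,800+V)×7.5
5,729,280 + 0.4V = 1,678,500 + 7.5V
4,050,780 = 7.1V
V = 570,532.39 m³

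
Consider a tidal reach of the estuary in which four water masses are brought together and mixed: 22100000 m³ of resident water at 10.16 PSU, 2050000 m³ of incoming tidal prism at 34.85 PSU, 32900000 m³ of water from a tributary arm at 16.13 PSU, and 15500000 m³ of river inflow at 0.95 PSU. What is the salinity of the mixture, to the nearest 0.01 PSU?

Salt balance:
salt = 22,100,000×10.16 + 2,050,000×34.85 + 32,900,000×16.13 + 15,500,000×0.95 = 224,536,000 + 71,442,500 + 530,677,000 + 14,725,000 = 841,380,500
volume = 22,100,000 + 2,050,000 + 32,900,000 + 15,500,000 = 72,550,000 m³
S = 841,380,500 / 72,550,000 = 11.5973 PSU

11.60 PSU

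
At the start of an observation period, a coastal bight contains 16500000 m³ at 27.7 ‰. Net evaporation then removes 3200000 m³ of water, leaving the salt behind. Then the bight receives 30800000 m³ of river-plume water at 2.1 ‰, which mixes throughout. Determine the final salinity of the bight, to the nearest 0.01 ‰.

After evaporation: salt = 16,500,000×27.7 = 457,050,000; volume = 16,500,000 − 3,200,000 = 13,300,000 m³
After mixing: salt = 457,050,000 + 30,800,000×2.1 = 521,730,000; volume = 13,300,000 + 30,800,000 = 44,100,000 m³
S = 521,730,000 / 44,100,000 = 11.8306 ‰

11.83 ‰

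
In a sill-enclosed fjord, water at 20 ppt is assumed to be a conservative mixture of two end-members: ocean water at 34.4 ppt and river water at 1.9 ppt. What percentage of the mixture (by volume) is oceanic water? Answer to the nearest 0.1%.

Let g be the oceanic fraction. Salt balance per unit volume:
g×34.4 + (1−g)×1.9 = 20
g = (20 − 1.9) / (34.4 − 1.9) = 18.1/32.5 = 0.5569

55.7%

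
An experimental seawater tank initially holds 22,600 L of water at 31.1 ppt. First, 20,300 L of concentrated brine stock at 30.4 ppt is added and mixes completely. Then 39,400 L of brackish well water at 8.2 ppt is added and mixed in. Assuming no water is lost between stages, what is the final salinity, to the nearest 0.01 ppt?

Mass of salt is conserved:
Initial salt = 22,600×31.1 = 702,860
After stage 1: salt = 702,860 + 20,300×30.4 = 1,319,980; volume = 42,900 L; S = 30.769 ppt
After stage 2: salt = 1,319,980 + 39,400×8.2 = 1,643,060; volume = 82,300 L
S = 1,643,060 / 82,300 = 19.9643 ppt

19.96 ppt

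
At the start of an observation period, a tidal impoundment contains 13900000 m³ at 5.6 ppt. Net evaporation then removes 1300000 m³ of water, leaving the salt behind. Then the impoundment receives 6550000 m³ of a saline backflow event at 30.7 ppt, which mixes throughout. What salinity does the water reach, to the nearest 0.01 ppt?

After evaporation: salt = 13,900,000×5.6 = 77,840,000; volume = 13,900,000 − 1,300,000 = 12,600,000 m³
After mixing: salt = 77,840,000 + 6,550,000×30.7 = 278,925,000; volume = 12,600,000 + 6,550,000 = 19,150,000 m³
S = 278,925,000 / 19,150,000 = 14.5653 ppt

14.57 ppt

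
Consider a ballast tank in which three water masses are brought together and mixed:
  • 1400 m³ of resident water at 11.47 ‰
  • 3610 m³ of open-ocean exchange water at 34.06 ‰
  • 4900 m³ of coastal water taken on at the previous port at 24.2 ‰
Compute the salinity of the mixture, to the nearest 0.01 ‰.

25.99 ‰

By conservation of dissolved salt,
salt = 1,400×11.47 + 3,610×34.06 + 4,900×24.2 = 16,058 + 122,956.6 + 118,580 = 257,594.6
volume = 1,400 + 3,610 + 4,900 = 9,910 m³
S = 257,594.6 / 9,910 = 25.9934 ‰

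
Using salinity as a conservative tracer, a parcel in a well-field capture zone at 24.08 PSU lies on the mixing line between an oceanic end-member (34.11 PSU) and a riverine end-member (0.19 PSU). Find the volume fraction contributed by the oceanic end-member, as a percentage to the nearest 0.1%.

Let g be the oceanic fraction. Salt balance per unit volume:
g×34.11 + (1−g)×0.19 = 24.08
g = (24.08 − 0.19) / (34.11 − 0.19) = 23.89/33.92 = 0.7043

70.4%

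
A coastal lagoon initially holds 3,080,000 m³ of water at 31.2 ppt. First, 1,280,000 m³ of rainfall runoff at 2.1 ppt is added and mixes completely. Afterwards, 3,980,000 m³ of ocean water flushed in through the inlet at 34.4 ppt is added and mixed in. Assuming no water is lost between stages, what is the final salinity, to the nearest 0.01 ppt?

28.26 ppt

Total salt / total volume:
Initial salt = 3,080,000×31.2 = 96,096,000
After stage 1: salt = 96,096,000 + 1,280,000×2.1 = 98,784,000; volume = 4,360,000 m³; S = 22.657 ppt
After stage 2: salt = 98,784,000 + 3,980,000×34.4 = 235,696,000; volume = 8,340,000 m³
S = 235,696,000 / 8,340,000 = 28.2609 ppt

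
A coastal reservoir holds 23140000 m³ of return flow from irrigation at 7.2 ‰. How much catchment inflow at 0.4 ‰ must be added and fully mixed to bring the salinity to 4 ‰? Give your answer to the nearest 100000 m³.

Salt balance: 23,140,000×7.2 + V×0.4 = (23,140,000+V)×4
166,608,000 + 0.4V = 92,560,000 + 4V
74,048,000 = 3.6V
V = 20,568,888.89 m³

20600000 m³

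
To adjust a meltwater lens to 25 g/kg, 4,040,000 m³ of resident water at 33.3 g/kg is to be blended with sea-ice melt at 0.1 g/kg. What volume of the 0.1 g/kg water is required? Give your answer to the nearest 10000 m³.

Salt balance: 4,040,000×33.3 + V×0.1 = (4,040,000+V)×25
134,532,000 + 0.1V = 101,000,000 + 25V
33,532,000 = 24.9V
V = 1,346,666.67 m³

1350000 m³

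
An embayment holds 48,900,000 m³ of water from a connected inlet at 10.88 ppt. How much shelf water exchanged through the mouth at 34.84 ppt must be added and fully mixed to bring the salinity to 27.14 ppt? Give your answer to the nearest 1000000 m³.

103000000 m³

Salt balance: 48,900,000×10.88 + V×34.84 = (48,900,000+V)×27.14
532,032,000 + 34.84V = 1,327,146,000 + 27.14V
795,114,000 = 7.7V
V = 103,261,558.44 m³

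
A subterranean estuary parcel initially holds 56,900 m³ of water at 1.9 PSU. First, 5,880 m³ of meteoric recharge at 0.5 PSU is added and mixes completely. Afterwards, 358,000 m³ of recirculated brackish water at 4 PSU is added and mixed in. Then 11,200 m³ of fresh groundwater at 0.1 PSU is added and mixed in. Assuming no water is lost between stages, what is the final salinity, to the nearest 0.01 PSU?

3.57 PSU

Salt balance:
Initial salt = 56,900×1.9 = 108,110
After stage 1: salt = 108,110 + 5,880×0.5 = 111,050; volume = 62,780 m³; S = 1.769 PSU
After stage 2: salt = 111,050 + 358,000×4 = 1,543,050; volume = 420,780 m³; S = 3.667 PSU
After stage 3: salt = 1,543,050 + 11,200×0.1 = 1,544,170; volume = 431,980 m³
S = 1,544,170 / 431,980 = 3.5746 PSU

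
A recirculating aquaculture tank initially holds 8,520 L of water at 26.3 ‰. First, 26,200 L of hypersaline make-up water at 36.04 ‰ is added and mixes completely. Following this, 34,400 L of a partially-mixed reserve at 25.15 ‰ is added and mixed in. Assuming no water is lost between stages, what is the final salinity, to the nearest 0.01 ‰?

29.42 ‰

Conserving salt mass:
Initial salt = 8,520×26.3 = 224,076
After stage 1: salt = 224,076 + 26,200×36.04 = 1,168,324; volume = 34,720 L; S = 33.65 ‰
After stage 2: salt = 1,168,324 + 34,400×25.15 = 2,033,484; volume = 69,120 L
S = 2,033,484 / 69,120 = 29.4196 ‰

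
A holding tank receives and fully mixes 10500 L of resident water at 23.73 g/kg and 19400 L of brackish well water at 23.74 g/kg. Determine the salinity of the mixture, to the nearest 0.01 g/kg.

Weighted by volume,
salt = 10,500×23.73 + 19,400×23.74 = 249,165 + 460,556 = 709,721
volume = 10,500 + 19,400 = 29,900 L
S = 709,721 / 29,900 = 23.7365 g/kg

23.74 g/kg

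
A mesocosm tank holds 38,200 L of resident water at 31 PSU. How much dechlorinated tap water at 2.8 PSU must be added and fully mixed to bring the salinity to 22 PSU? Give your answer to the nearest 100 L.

17900 L

Salt balance: 38,200×31 + V×2.8 = (38,200+V)×22
1,184,200 + 2.8V = 840,400 + 22V
343,800 = 19.2V
V = 17,906.25 L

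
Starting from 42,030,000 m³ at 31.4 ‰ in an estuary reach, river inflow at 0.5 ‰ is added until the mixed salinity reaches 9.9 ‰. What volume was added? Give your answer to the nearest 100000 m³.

Salt balance: 42,030,000×31.4 + V×0.5 = (42,030,000+V)×9.9
1,319,742,000 + 0.5V = 416,097,000 + 9.9V
903,645,000 = 9.4V
V = 96,132,446.81 m³

96100000 m³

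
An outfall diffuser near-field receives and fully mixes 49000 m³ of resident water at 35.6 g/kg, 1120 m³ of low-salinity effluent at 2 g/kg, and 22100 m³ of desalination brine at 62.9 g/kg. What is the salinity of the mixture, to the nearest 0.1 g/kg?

43.4 g/kg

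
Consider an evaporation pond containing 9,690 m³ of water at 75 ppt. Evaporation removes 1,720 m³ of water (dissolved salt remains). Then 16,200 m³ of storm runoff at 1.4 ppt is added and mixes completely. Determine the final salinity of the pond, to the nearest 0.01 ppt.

31.01 ppt

After evaporation: salt = 9,690×75 = 726,750; volume = 9,690 − 1,720 = 7,970 m³
After mixing: salt = 726,750 + 16,200×1.4 = 749,430; volume = 7,970 + 16,200 = 24,170 m³
S = 749,430 / 24,170 = 31.0066 ppt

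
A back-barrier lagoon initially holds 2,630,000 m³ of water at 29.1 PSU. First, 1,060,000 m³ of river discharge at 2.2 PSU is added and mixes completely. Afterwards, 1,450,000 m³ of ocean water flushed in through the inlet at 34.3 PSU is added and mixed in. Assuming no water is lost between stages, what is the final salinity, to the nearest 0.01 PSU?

25.02 PSU

By conservation of dissolved salt,
Initial salt = 2,630,000×29.1 = 76,533,000
After stage 1: salt = 76,533,000 + 1,060,000×2.2 = 78,865,000; volume = 3,690,000 m³; S = 21.373 PSU
After stage 2: salt = 78,865,000 + 1,450,000×34.3 = 128,600,000; volume = 5,140,000 m³
S = 128,600,000 / 5,140,000 = 25.0195 PSU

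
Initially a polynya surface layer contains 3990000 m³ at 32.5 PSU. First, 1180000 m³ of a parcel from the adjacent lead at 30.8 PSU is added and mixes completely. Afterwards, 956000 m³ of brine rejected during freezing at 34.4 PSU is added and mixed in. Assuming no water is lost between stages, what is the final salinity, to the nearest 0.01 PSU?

Weighted by volume,
Initial salt = 3,990,000×32.5 = 129,675,000
After stage 1: salt = 129,675,000 + 1,180,000×30.8 = 166,019,000; volume = 5,170,000 m³; S = 32.112 PSU
After stage 2: salt = 166,019,000 + 956,000×34.4 = 198,905,400; volume = 6,126,000 m³
S = 198,905,400 / 6,126,000 = 32.469 PSU

32.47 PSU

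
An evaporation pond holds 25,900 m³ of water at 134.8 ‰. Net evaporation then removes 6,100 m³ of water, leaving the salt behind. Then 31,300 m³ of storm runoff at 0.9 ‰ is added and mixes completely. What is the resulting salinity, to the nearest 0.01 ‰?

68.87 ‰

After evaporation: salt = 25,900×134.8 = 3,491,320; volume = 25,900 − 6,100 = 19,800 m³
After mixing: salt = 3,491,320 + 31,300×0.9 = 3,519,490; volume = 19,800 + 31,300 = 51,100 m³
S = 3,519,490 / 51,100 = 68.8746 ‰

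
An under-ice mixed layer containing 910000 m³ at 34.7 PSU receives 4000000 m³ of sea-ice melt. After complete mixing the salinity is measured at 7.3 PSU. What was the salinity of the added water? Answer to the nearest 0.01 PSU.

Salt balance: 910,000×34.7 + 4,000,000×S = 4,910,000×7.3
31,577,000 + 4,000,000·S = 35,843,000
S = (35,843,000 − 31,577,000) / 4,000,000 = 1.0665 PSU

1.07 PSU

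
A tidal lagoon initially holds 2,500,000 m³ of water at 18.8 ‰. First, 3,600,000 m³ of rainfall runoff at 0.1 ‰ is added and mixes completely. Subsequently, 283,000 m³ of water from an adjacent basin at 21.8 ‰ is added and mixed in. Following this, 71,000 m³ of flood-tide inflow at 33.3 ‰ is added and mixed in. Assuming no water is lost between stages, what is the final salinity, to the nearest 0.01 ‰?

8.66 ‰

Total salt / total volume:
Initial salt = 2,500,000×18.8 = 47,000,000
After stage 1: salt = 47,000,000 + 3,600,000×0.1 = 47,360,000; volume = 6,100,000 m³; S = 7.764 ‰
After stage 2: salt = 47,360,000 + 283,000×21.8 = 53,529,400; volume = 6,383,000 m³; S = 8.386 ‰
After stage 3: salt = 53,529,400 + 71,000×33.3 = 55,893,700; volume = 6,454,000 m³
S = 55,893,700 / 6,454,000 = 8.6603 ‰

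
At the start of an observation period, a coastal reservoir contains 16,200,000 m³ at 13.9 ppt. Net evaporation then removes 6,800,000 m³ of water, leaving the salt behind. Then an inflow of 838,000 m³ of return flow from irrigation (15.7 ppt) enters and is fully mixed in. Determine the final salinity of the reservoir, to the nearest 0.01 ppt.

After evaporation: salt = 16,200,000×13.9 = 225,180,000; volume = 16,200,000 − 6,800,000 = 9,400,000 m³
After mixing: salt = 225,180,000 + 838,000×15.7 = 238,336,600; volume = 9,400,000 + 838,000 = 10,238,000 m³
S = 238,336,600 / 10,238,000 = 23.2796 ppt

23.28 ppt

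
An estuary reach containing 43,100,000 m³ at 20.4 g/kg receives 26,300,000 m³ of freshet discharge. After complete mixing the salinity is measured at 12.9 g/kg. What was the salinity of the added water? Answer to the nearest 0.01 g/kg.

0.61 g/kg

Salt balance: 43,100,000×20.4 + 26,300,000×S = 69,400,000×12.9
879,240,000 + 26,300,000·S = 895,260,000
S = (895,260,000 − 879,240,000) / 26,300,000 = 0.6091 g/kg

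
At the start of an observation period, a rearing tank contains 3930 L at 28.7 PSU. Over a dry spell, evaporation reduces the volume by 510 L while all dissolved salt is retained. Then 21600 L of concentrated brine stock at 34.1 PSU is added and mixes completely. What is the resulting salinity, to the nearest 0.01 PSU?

33.95 PSU

After evaporation: salt = 3,930×28.7 = 112,791; volume = 3,930 − 510 = 3,420 L
After mixing: salt = 112,791 + 21,600×34.1 = 849,351; volume = 3,420 + 21,600 = 25,020 L
S = 849,351 / 25,020 = 33.9469 PSU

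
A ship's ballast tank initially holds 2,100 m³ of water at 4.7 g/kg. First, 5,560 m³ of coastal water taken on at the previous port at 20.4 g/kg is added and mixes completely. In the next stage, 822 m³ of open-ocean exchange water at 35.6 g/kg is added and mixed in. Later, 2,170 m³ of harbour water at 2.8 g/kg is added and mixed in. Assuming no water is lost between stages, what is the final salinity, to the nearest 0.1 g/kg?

Conserving salt mass:
Initial salt = 2,100×4.7 = 9,870
After stage 1: salt = 9,870 + 5,560×20.4 = 123,294; volume = 7,660 m³; S = 16.096 g/kg
After stage 2: salt = 123,294 + 822×35.6 = 152,557.2; volume = 8,482 m³; S = 17.986 g/kg
After stage 3: salt = 152,557.2 + 2,170×2.8 = 158,633.2; volume = 10,652 m³
S = 158,633.2 / 10,652 = 14.8923 g/kg

14.9 g/kg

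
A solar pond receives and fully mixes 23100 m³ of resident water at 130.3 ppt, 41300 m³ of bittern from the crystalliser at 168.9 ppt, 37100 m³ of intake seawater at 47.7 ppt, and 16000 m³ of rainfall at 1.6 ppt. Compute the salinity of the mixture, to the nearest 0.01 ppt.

100.26 ppt

Salt balance:
salt = 23,100×130.3 + 41,300×168.9 + 37,100×47.7 + 16,000×1.6 = 3,009,930 + 6,975,570 + 1,769,670 + 25,600 = 11,780,770
volume = 23,100 + 41,300 + 37,100 + 16,000 = 117,500 m³
S = 11,780,770 / 117,500 = 100.2619 ppt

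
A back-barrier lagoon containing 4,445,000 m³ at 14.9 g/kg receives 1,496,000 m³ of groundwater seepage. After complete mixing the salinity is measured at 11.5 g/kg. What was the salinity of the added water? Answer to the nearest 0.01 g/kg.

1.40 g/kg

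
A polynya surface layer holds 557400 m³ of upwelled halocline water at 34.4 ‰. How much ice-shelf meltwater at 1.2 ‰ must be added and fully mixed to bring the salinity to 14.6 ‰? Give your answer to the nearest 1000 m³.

824000 m³

Salt balance: 557,400×34.4 + V×1.2 = (557,400+V)×14.6
19,174,560 + 1.2V = 8,138,040 + 14.6V
11,036,520 = 13.4V
V = 823,620.9 m³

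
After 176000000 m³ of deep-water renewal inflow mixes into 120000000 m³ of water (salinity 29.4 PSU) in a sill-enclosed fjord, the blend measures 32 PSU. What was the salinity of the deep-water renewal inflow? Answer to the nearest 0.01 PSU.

Salt balance: 120,000,000×29.4 + 176,000,000×S = 296,000,000×32
3,528,000,000 + 176,000,000·S = 9,472,000,000
S = (9,472,000,000 − 3,528,000,000) / 176,000,000 = 33.7727 PSU

33.77 PSU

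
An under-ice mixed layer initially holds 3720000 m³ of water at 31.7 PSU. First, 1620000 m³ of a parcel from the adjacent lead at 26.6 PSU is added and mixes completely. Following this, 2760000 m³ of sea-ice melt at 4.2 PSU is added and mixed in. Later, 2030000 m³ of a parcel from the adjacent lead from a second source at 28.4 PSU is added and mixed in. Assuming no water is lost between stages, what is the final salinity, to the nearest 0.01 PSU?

Weighted by volume,
Initial salt = 3,720,000×31.7 = 117,924,000
After stage 1: salt = 117,924,000 + 1,620,000×26.6 = 161,016,000; volume = 5,340,000 m³; S = 30.153 PSU
After stage 2: salt = 161,016,000 + 2,760,000×4.2 = 172,608,000; volume = 8,100,000 m³; S = 21.31 PSU
After stage 3: salt = 172,608,000 + 2,030,000×28.4 = 230,260,000; volume = 10,130,000 m³
S = 230,260,000 / 10,130,000 = 22.7305 PSU

22.73 PSU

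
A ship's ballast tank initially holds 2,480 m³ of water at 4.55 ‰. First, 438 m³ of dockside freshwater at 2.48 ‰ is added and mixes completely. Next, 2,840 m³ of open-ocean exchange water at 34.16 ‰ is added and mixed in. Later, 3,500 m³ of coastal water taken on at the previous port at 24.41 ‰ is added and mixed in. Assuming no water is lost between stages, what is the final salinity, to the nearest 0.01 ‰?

Mass of salt is conserved:
Initial salt = 2,480×4.55 = 11,284
After stage 1: salt = 11,284 + 438×2.48 = 12,370.24; volume = 2,918 m³; S = 4.239 ‰
After stage 2: salt = 12,370.24 + 2,840×34.16 = 109,384.64; volume = 5,758 m³; S = 18.997 ‰
After stage 3: salt = 109,384.64 + 3,500×24.41 = 194,819.64; volume = 9,258 m³
S = 194,819.64 / 9,258 = 21.0434 ‰

21.04 ‰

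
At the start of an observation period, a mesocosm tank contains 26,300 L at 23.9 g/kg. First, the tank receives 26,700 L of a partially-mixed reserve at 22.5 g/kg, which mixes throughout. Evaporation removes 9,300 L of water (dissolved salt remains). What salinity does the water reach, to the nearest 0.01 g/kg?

28.13 g/kg

After mixing: salt = 26,300×23.9 + 26,700×22.5 = 1,229,320; volume = 53,000 L
After evaporation: salt unchanged = 1,229,320; volume = 53,000 − 9,300 = 43,700 L
S = 1,229,320 / 43,700 = 28.1309 g/kg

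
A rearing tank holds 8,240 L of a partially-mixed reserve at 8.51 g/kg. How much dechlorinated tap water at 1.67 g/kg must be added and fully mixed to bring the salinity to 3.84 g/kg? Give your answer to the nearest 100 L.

17700 L

Salt balance: 8,240×8.51 + V×1.67 = (8,240+V)×3.84
70,122.4 + 1.67V = 31,641.6 + 3.84V
38,480.8 = 2.17V
V = 17,733.09 L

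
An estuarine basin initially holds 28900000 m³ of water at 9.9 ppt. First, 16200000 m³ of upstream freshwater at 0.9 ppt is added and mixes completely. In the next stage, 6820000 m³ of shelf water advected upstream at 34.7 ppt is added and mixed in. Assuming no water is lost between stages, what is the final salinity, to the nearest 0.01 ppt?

10.35 ppt

Salt balance:
Initial salt = 28,900,000×9.9 = 286,110,000
After stage 1: salt = 286,110,000 + 16,200,000×0.9 = 300,690,000; volume = 45,100,000 m³; S = 6.667 ppt
After stage 2: salt = 300,690,000 + 6,820,000×34.7 = 537,344,000; volume = 51,920,000 m³
S = 537,344,000 / 51,920,000 = 10.3495 ppt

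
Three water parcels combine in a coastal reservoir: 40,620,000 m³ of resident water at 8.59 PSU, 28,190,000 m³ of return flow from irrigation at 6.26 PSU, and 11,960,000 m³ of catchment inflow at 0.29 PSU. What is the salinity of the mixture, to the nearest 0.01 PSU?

6.55 PSU

By conservation of dissolved salt,
salt = 40,620,000×8.59 + 28,190,000×6.26 + 11,960,000×0.29 = 348,925,800 + 176,469,400 + 3,468,400 = 528,863,600
volume = 40,620,000 + 28,190,000 + 11,960,000 = 80,770,000 m³
S = 528,863,600 / 80,770,000 = 6.5478 PSU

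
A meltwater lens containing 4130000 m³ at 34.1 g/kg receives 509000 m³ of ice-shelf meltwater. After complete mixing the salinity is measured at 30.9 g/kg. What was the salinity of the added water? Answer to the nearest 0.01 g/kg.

4.94 g/kg

Salt balance: 4,130,000×34.1 + 509,000×S = 4,639,000×30.9
140,833,000 + 509,000·S = 143,345,100
S = (143,345,100 − 140,833,000) / 509,000 = 4.9354 g/kg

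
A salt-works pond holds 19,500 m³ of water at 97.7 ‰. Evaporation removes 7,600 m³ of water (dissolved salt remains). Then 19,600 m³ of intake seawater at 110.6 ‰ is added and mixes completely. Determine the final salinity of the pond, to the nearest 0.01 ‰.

After evaporation: salt = 19,500×97.7 = 1,905,150; volume = 19,500 − 7,600 = 11,900 m³
After mixing: salt = 1,905,150 + 19,600×110.6 = 4,072,910; volume = 11,900 + 19,600 = 31,500 m³
S = 4,072,910 / 31,500 = 129.2987 ‰

129.30 ‰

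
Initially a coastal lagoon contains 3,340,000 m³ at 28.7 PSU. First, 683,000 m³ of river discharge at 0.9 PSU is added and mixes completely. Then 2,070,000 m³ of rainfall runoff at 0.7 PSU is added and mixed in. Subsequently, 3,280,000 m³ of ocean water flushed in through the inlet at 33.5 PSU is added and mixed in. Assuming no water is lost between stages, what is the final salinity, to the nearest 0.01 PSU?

22.17 PSU

Salt balance:
Initial salt = 3,340,000×28.7 = 95,858,000
After stage 1: salt = 95,858,000 + 683,000×0.9 = 96,472,700; volume = 4,023,000 m³; S = 23.98 PSU
After stage 2: salt = 96,472,700 + 2,070,000×0.7 = 97,921,700; volume = 6,093,000 m³; S = 16.071 PSU
After stage 3: salt = 97,921,700 + 3,280,000×33.5 = 207,801,700; volume = 9,373,000 m³
S = 207,801,700 / 9,373,000 = 22.1702 PSU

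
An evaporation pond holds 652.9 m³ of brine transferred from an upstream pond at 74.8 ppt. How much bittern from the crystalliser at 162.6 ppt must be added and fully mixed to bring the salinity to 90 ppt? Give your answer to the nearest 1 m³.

Salt balance: 652.9×74.8 + V×162.6 = (652.9+V)×90
48,836.92 + 162.6V = 58,761 + 90V
9,924.08 = 72.6V
V = 136.7 m³

137 m³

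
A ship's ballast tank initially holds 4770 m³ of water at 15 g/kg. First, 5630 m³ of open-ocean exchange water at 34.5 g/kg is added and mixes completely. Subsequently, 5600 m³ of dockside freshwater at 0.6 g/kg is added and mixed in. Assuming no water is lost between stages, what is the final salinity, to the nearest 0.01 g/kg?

16.82 g/kg

Total salt / total volume:
Initial salt = 4,770×15 = 71,550
After stage 1: salt = 71,550 + 5,630×34.5 = 265,785; volume = 10,400 m³; S = 25.556 g/kg
After stage 2: salt = 265,785 + 5,600×0.6 = 269,145; volume = 16,000 m³
S = 269,145 / 16,000 = 16.8216 g/kg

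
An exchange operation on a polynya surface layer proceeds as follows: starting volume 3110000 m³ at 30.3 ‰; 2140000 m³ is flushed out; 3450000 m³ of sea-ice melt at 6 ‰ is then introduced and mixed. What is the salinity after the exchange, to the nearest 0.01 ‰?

11.33 ‰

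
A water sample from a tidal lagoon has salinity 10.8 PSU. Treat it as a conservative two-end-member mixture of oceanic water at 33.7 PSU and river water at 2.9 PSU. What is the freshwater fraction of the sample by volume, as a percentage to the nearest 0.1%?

74.4%

Let f be the freshwater fraction. Salt balance per unit volume:
f×2.9 + (1−f)×33.7 = 10.8
f = (33.7 − 10.8) / (33.7 − 2.9) = 22.9/30.8 = 0.7435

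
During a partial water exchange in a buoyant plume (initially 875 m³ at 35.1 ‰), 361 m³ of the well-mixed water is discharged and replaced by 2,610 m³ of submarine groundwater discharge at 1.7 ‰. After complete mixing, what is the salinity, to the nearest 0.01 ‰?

7.20 ‰

Remaining after removal: 514 m³ at 35.1 ‰ (salt = 18,041.4)
After addition: salt = 18,041.4 + 2,610×1.7 = 22,478.4; volume = 3,124 m³
S = 22,478.4 / 3,124 = 7.1954 ‰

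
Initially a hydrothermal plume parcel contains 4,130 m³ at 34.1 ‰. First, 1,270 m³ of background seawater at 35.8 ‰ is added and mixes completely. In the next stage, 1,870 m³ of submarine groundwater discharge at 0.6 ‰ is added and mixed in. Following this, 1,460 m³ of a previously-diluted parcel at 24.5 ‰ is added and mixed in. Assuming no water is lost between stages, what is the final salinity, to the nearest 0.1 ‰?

25.6 ‰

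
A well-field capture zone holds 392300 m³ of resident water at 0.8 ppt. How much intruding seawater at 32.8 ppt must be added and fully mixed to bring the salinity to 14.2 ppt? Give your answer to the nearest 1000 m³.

283000 m³

Salt balance: 392,300×0.8 + V×32.8 = (392,300+V)×14.2
313,840 + 32.8V = 5,570,660 + 14.2V
5,256,820 = 18.6V
V = 282,624.73 m³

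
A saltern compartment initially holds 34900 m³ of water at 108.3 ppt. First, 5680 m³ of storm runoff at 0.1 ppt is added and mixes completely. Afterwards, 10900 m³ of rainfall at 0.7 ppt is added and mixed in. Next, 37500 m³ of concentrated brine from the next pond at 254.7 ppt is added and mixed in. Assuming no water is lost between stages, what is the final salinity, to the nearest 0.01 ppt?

149.91 ppt

By conservation of dissolved salt,
Initial salt = 34,900×108.3 = 3,779,670
After stage 1: salt = 3,779,670 + 5,680×0.1 = 3,780,238; volume = 40,580 m³; S = 93.155 ppt
After stage 2: salt = 3,780,238 + 10,900×0.7 = 3,787,868; volume = 51,480 m³; S = 73.579 ppt
After stage 3: salt = 3,787,868 + 37,500×254.7 = 13,339,118; volume = 88,980 m³
S = 13,339,118 / 88,980 = 149.9114 ppt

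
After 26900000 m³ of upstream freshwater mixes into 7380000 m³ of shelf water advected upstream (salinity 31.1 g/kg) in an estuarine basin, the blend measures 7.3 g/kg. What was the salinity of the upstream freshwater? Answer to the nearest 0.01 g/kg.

0.77 g/kg

Salt balance: 7,380,000×31.1 + 26,900,000×S = 34,280,000×7.3
229,518,000 + 26,900,000·S = 250,244,000
S = (250,244,000 − 229,518,000) / 26,900,000 = 0.7705 g/kg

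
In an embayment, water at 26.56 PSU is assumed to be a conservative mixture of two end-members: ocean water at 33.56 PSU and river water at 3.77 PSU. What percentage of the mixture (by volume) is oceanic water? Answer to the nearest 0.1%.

Let g be the oceanic fraction. Salt balance per unit volume:
g×33.56 + (1−g)×3.77 = 26.56
g = (26.56 − 3.77) / (33.56 − 3.77) = 22.79/29.79 = 0.765

76.5%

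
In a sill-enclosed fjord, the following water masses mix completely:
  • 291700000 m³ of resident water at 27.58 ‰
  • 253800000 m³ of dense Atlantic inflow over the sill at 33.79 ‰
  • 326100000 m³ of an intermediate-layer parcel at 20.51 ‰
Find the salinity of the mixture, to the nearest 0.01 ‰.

26.74 ‰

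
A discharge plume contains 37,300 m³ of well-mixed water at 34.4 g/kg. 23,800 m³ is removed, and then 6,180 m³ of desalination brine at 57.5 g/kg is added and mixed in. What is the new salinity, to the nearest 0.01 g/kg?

41.65 g/kg

Remaining after removal: 13,500 m³ at 34.4 g/kg (salt = 464,400)
After addition: salt = 464,400 + 6,180×57.5 = 819,750; volume = 19,680 m³
S = 819,750 / 19,680 = 41.654 g/kg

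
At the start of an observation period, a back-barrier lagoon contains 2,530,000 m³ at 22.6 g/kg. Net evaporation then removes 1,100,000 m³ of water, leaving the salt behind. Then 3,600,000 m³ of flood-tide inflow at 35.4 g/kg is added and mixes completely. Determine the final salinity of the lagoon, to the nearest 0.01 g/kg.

36.70 g/kg

After evaporation: salt = 2,530,000×22.6 = 57,178,000; volume = 2,530,000 − 1,100,000 = 1,430,000 m³
After mixing: salt = 57,178,000 + 3,600,000×35.4 = 184,618,000; volume = 1,430,000 + 3,600,000 = 5,030,000 m³
S = 184,618,000 / 5,030,000 = 36.7034 g/kg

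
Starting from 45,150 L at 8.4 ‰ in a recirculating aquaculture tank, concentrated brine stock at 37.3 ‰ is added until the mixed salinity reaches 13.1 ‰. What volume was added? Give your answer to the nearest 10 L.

8770 L

Salt balance: 45,150×8.4 + V×37.3 = (45,150+V)×13.1
379,260 + 37.3V = 591,465 + 13.1V
212,205 = 24.2V
V = 8,768.8 L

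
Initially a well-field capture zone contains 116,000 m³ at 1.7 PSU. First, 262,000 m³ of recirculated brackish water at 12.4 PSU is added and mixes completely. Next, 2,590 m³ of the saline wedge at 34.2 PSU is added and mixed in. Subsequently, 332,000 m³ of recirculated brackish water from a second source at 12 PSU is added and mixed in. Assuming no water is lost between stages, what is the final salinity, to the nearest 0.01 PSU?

Mass of salt is conserved:
Initial salt = 116,000×1.7 = 197,200
After stage 1: salt = 197,200 + 262,000×12.4 = 3,446,000; volume = 378,000 m³; S = 9.116 PSU
After stage 2: salt = 3,446,000 + 2,590×34.2 = 3,534,578; volume = 380,590 m³; S = 9.287 PSU
After stage 3: salt = 3,534,578 + 332,000×12 = 7,518,578; volume = 712,590 m³
S = 7,518,578 / 712,590 = 10.5511 PSU

10.55 PSU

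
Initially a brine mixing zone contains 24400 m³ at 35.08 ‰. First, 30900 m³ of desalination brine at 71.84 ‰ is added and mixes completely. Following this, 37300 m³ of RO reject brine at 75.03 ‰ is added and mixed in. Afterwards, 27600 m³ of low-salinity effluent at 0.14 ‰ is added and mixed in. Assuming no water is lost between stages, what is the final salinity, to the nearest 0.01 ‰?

48.90 ‰

Salt balance:
Initial salt = 24,400×35.08 = 855,952
After stage 1: salt = 855,952 + 30,900×71.84 = 3,075,808; volume = 55,300 m³; S = 55.62 ‰
After stage 2: salt = 3,075,808 + 37,300×75.03 = 5,874,427; volume = 92,600 m³; S = 63.439 ‰
After stage 3: salt = 5,874,427 + 27,600×0.14 = 5,878,291; volume = 120,200 m³
S = 5,878,291 / 120,200 = 48.9043 ‰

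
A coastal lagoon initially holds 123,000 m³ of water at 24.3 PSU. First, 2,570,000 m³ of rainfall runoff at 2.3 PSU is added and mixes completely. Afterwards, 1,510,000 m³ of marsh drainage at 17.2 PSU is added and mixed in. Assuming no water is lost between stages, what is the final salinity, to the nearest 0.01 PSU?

8.30 PSU

Conserving salt mass:
Initial salt = 123,000×24.3 = 2,988,900
After stage 1: salt = 2,988,900 + 2,570,000×2.3 = 8,899,900; volume = 2,693,000 m³; S = 3.305 PSU
After stage 2: salt = 8,899,900 + 1,510,000×17.2 = 34,871,900; volume = 4,203,000 m³
S = 34,871,900 / 4,203,000 = 8.2969 PSU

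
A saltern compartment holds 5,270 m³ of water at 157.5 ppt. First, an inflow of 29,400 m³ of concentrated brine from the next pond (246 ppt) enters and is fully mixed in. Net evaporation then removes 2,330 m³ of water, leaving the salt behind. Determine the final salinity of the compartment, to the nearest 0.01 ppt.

After mixing: salt = 5,270×157.5 + 29,400×246 = 8,062,425; volume = 34,670 m³
After evaporation: salt unchanged = 8,062,425; volume = 34,670 − 2,330 = 32,340 m³
S = 8,062,425 / 32,340 = 249.3019 ppt

249.30 ppt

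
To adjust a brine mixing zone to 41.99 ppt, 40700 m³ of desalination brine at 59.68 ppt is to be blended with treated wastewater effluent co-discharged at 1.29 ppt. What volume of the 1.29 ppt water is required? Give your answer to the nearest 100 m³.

17700 m³

Salt balance: 40,700×59.68 + V×1.29 = (40,700+V)×41.99
2,428,976 + 1.29V = 1,708,993 + 41.99V
719,983 = 40.7V
V = 17,690 m³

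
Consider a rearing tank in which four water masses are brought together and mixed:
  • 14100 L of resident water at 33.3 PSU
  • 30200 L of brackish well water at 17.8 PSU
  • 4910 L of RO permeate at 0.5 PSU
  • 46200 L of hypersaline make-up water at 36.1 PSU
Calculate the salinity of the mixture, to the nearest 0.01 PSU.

Salt balance:
salt = 14,100×33.3 + 30,200×17.8 + 4,910×0.5 + 46,200×36.1 = 469,530 + 537,560 + 2,455 + 1,667,820 = 2,677,365
volume = 14,100 + 30,200 + 4,910 + 46,200 = 95,410 L
S = 2,677,365 / 95,410 = 28.0617 PSU

28.06 PSU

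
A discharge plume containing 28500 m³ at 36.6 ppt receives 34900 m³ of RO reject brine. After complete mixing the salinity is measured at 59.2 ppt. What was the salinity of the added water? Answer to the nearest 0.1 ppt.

77.7 ppt

Salt balance: 28,500×36.6 + 34,900×S = 63,400×59.2
1,043,100 + 34,900·S = 3,753,280
S = (3,753,280 − 1,043,100) / 34,900 = 77.6556 ppt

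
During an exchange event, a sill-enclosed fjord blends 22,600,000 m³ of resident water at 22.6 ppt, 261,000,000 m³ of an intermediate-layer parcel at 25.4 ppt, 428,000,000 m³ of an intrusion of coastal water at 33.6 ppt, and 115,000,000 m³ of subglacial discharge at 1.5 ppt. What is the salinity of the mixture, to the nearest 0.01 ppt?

Mass of salt is conserved:
salt = 22,600,000×22.6 + 261,000,000×25.4 + 428,000,000×33.6 + 115,000,000×1.5 = 510,760,000 + 6,629,400,000 + 14,380,800,000 + 172,500,000 = 21,693,460,000
volume = 22,600,000 + 261,000,000 + 428,000,000 + 115,000,000 = 826,600,000 m³
S = 21,693,460,000 / 826,600,000 = 26.2442 ppt

26.24 ppt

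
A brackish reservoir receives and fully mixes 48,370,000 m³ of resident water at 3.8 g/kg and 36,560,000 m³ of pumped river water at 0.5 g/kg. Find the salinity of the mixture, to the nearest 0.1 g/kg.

Mass of salt is conserved:
salt = 48,370,000×3.8 + 36,560,000×0.5 = 183,806,000 + 18,280,000 = 202,086,000
volume = 48,370,000 + 36,560,000 = 84,930,000 m³
S = 202,086,000 / 84,930,000 = 2.379 g/kg

2.4 g/kg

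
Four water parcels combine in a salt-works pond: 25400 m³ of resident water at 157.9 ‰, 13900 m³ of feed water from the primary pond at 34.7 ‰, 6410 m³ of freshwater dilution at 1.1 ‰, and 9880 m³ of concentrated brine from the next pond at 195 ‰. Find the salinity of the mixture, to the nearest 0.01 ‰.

115.61 ‰

By conservation of dissolved salt,
salt = 25,400×157.9 + 13,900×34.7 + 6,410×1.1 + 9,880×195 = 4,010,660 + 482,330 + 7,051 + 1,926,600 = 6,426,641
volume = 25,400 + 13,900 + 6,410 + 9,880 = 55,590 m³
S = 6,426,641 / 55,590 = 115.6079 ‰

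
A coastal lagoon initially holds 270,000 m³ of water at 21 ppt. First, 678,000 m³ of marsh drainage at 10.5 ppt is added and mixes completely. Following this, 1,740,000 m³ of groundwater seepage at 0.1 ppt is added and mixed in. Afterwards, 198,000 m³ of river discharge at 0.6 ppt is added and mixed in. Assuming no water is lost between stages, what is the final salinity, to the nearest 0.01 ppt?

4.53 ppt

Weighted by volume,
Initial salt = 270,000×21 = 5,670,000
After stage 1: salt = 5,670,000 + 678,000×10.5 = 12,789,000; volume = 948,000 m³; S = 13.491 ppt
After stage 2: salt = 12,789,000 + 1,740,000×0.1 = 12,963,000; volume = 2,688,000 m³; S = 4.823 ppt
After stage 3: salt = 12,963,000 + 198,000×0.6 = 13,081,800; volume = 2,886,000 m³
S = 13,081,800 / 2,886,000 = 4.5328 ppt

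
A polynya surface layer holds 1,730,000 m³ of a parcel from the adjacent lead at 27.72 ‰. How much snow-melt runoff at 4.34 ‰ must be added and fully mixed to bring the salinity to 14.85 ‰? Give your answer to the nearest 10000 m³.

2120000 m³

Salt balance: 1,730,000×27.72 + V×4.34 = (1,730,000+V)×14.85
47,955,600 + 4.34V = 25,690,500 + 14.85V
22,265,100 = 10.51V
V = 2,118,468.13 m³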